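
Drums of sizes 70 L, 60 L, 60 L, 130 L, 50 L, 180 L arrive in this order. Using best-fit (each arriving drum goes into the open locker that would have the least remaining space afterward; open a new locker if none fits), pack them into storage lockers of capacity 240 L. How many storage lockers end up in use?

3

  70 → locker 1 (new)  [load 70/240]
  60 → locker 1  [load 130/240]
  60 → locker 1  [load 190/240]
  130 → locker 2 (new)  [load 130/240]
  50 → locker 1  [load 240/240]
  180 → locker 3 (new)  [load 180/240]
3 storage lockers opened.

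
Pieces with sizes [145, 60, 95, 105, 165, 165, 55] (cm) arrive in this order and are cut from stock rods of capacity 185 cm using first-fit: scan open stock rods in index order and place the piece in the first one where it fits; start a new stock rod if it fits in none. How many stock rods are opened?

5

  145 → stock rod 1 (new)  [load 145/185]
  60 → stock rod 2 (new)  [load 60/185]
  95 → stock rod 2  [load 155/185]
  105 → stock rod 3 (new)  [load 105/185]
  165 → stock rod 4 (new)  [load 165/185]
  165 → stock rod 5 (new)  [load 165/185]
  55 → stock rod 3  [load 160/185]
5 stock rods opened.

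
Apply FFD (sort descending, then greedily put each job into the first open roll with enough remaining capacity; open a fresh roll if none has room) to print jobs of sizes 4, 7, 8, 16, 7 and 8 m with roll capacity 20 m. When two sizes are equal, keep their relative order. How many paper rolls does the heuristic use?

3

Sorted descending: 16, 8, 8, 7, 7, 4.
  16 → roll 1 (new)  [load 16/20]
  8 → roll 2 (new)  [load 8/20]
  8 → roll 2  [load 16/20]
  7 → roll 3 (new)  [load 7/20]
  7 → roll 3  [load 14/20]
  4 → roll 1  [load 20/20]
3 paper rolls opened.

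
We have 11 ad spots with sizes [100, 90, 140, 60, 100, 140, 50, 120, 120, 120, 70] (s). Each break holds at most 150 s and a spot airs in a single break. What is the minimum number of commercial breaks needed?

9

Total = 140 + 140 + 120 + 120 + 120 + 100 + 100 + 90 + 70 + 60 + 50 = 1110 s.
Lower bound: ⌈1110/150⌉ = 8 commercial breaks.
A packing using 9 commercial breaks:
  break 1: 140 = 140
  break 2: 140 = 140
  break 3: 120 = 120
  break 4: 120 = 120
  break 5: 120 = 120
  break 6: 100 + 50 = 150
  break 7: 100 = 100
  break 8: 90 + 60 = 150
  break 9: 70 = 70
No arrangement into 8 commercial breaks stays within capacity, so 9 is optimal.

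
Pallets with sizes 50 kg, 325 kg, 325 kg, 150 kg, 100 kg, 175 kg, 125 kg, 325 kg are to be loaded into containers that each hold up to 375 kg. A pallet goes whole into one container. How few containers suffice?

Total = 325 + 325 + 325 + 175 + 150 + 125 + 100 + 50 = 1575 kg.
Lower bound: ⌈1575/375⌉ = 5 containers.
A packing using 5 containers:
  container 1: 325 + 50 = 375
  container 2: 325 = 325
  container 3: 325 = 325
  container 4: 175 + 150 = 325
  container 5: 125 + 100 = 225
This matches the lower bound, so 5 is optimal.

5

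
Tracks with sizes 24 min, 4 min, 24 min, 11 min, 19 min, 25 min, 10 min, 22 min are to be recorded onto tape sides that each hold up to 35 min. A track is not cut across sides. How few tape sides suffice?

Total = 25 + 24 + 24 + 22 + 19 + 11 + 10 + 4 = 139 min.
Lower bound: ⌈139/35⌉ = 4 tape sides.
Also, 5 tracks each exceed 35/2 min, and no two of those can share a side, so at least 5 tape sides are needed.
A packing using 5 tape sides:
  side 1: 25 + 10 = 35
  side 2: 24 + 11 = 35
  side 3: 24 + 4 = 28
  side 4: 22 = 22
  side 5: 19 = 19
This matches the lower bound, so 5 is optimal.

5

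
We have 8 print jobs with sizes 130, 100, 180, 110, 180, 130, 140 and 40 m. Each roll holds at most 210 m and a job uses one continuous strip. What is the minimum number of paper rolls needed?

6

Total = 180 + 180 + 140 + 130 + 130 + 110 + 100 + 40 = 1010 m.
Lower bound: ⌈1010/210⌉ = 5 paper rolls.
Also, 6 print jobs each exceed 105 m, and no two of those can share a roll, so at least 6 paper rolls are needed.
A packing using 6 paper rolls:
  roll 1: 180 = 180
  roll 2: 180 = 180
  roll 3: 140 + 40 = 180
  roll 4: 130 = 130
  roll 5: 130 = 130
  roll 6: 110 + 100 = 210
This matches the lower bound, so 6 is optimal.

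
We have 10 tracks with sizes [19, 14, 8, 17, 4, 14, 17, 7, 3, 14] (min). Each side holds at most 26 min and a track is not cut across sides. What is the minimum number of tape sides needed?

6

Total = 19 + 17 + 17 + 14 + 14 + 14 + 8 + 7 + 4 + 3 = 117 min.
Lower bound: ⌈117/26⌉ = 5 tape sides.
Also, 6 tracks each exceed 13 min, and no two of those can share a side, so at least 6 tape sides are needed.
A packing using 6 tape sides:
  side 1: 19 + 7 = 26
  side 2: 17 + 8 = 25
  side 3: 17 + 4 + 3 = 24
  side 4: 14 = 14
  side 5: 14 = 14
  side 6: 14 = 14
This matches the lower bound, so 6 is optimal.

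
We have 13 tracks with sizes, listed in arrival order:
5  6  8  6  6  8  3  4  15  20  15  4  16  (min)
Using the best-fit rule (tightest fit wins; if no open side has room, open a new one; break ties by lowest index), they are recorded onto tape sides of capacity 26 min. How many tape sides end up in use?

  5 → side 1 (new)  [load 5/26]
  6 → side 1  [load 11/26]
  8 → side 1  [load 19/26]
  6 → side 1  [load 25/26]
  6 → side 2 (new)  [load 6/26]
  8 → side 2  [load 14/26]
  3 → side 2  [load 17/26]
  4 → side 2  [load 21/26]
  15 → side 3 (new)  [load 15/26]
  20 → side 4 (new)  [load 20/26]
  15 → side 5 (new)  [load 15/26]
  4 → side 2  [load 25/26]
  16 → side 6 (new)  [load 16/26]
6 tape sides opened.

6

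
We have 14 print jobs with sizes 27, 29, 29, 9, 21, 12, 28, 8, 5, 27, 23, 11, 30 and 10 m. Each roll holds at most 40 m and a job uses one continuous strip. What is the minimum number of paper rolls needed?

8

Total = 30 + 29 + 29 + 28 + 27 + 27 + 23 + 21 + 12 + 11 + 10 + 9 + 8 + 5 = 269 m.
Lower bound: ⌈269/40⌉ = 7 paper rolls.
Also, 8 print jobs each exceed 20 m, and no two of those can share a roll, so at least 8 paper rolls are needed.
A packing using 8 paper rolls:
  roll 1: 30 + 10 = 40
  roll 2: 29 + 11 = 40
  roll 3: 29 + 9 = 38
  roll 4: 28 + 12 = 40
  roll 5: 27 + 8 + 5 = 40
  roll 6: 27 = 27
  roll 7: 23 = 23
  roll 8: 21 = 21
This matches the lower bound, so 8 is optimal.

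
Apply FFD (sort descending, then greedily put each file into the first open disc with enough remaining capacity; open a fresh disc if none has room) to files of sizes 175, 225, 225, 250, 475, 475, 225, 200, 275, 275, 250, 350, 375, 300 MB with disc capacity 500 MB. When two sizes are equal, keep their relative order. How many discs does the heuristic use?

Sorted descending: 475, 475, 375, 350, 300, 275, 275, 250, 250, 225, 225, 225, 200, 175.
  475 → disc 1 (new)  [load 475/500]
  475 → disc 2 (new)  [load 475/500]
  375 → disc 3 (new)  [load 375/500]
  350 → disc 4 (new)  [load 350/500]
  300 → disc 5 (new)  [load 300/500]
  275 → disc 6 (new)  [load 275/500]
  275 → disc 7 (new)  [load 275/500]
  250 → disc 8 (new)  [load 250/500]
  250 → disc 8  [load 500/500]
  225 → disc 6  [load 500/500]
  225 → disc 7  [load 500/500]
  225 → disc 9 (new)  [load 225/500]
  200 → disc 5  [load 500/500]
  175 → disc 9  [load 400/500]
9 discs opened.

9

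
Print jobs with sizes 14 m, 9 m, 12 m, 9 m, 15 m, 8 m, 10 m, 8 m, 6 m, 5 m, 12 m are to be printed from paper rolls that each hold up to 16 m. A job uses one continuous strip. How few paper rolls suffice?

8

Total = 15 + 14 + 12 + 12 + 10 + 9 + 9 + 8 + 8 + 6 + 5 = 108 m.
Lower bound: ⌈108/16⌉ = 7 paper rolls.
A packing using 8 paper rolls:
  roll 1: 15 = 15
  roll 2: 14 = 14
  roll 3: 12 = 12
  roll 4: 12 = 12
  roll 5: 10 + 6 = 16
  roll 6: 9 + 5 = 14
  roll 7: 9 = 9
  roll 8: 8 + 8 = 16
No arrangement into 7 paper rolls stays within capacity, so 8 is optimal.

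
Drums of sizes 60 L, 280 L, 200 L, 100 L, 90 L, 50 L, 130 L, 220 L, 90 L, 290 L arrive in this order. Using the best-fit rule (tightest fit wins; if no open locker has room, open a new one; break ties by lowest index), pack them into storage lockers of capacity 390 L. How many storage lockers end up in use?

  60 → locker 1 (new)  [load 60/390]
  280 → locker 1  [load 340/390]
  200 → locker 2 (new)  [load 200/390]
  100 → locker 2  [load 300/390]
  90 → locker 2  [load 390/390]
  50 → locker 1  [load 390/390]
  130 → locker 3 (new)  [load 130/390]
  220 → locker 3  [load 350/390]
  90 → locker 4 (new)  [load 90/390]
  290 → locker 4  [load 380/390]
4 storage lockers opened.

4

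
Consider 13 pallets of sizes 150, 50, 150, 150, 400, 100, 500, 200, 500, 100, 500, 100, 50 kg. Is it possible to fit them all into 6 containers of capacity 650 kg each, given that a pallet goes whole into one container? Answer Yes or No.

Yes

A valid assignment using 5 containers:
  container 1: 500 + 150 = 650
  container 2: 500 + 150 = 650
  container 3: 500 + 150 = 650
  container 4: 400 + 200 + 50 = 650
  container 5: 100 + 100 + 100 + 50 = 350
That uses only 5 ≤ 6, so 6 containers are enough.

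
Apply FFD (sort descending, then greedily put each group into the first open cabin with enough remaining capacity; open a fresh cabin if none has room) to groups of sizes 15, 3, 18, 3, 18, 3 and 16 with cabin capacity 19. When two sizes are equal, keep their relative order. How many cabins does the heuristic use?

Sorted descending: 18, 18, 16, 15, 3, 3, 3.
  18 → cabin 1 (new)  [load 18/19]
  18 → cabin 2 (new)  [load 18/19]
  16 → cabin 3 (new)  [load 16/19]
  15 → cabin 4 (new)  [load 15/19]
  3 → cabin 3  [load 19/19]
  3 → cabin 4  [load 18/19]
  3 → cabin 5 (new)  [load 3/19]
5 cabins opened.

5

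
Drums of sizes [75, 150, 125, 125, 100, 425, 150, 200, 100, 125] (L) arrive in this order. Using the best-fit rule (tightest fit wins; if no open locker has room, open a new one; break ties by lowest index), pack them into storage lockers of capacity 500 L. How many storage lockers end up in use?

  75 → locker 1 (new)  [load 75/500]
  150 → locker 1  [load 225/500]
  125 → locker 1  [load 350/500]
  125 → locker 1  [load 475/500]
  100 → locker 2 (new)  [load 100/500]
  425 → locker 3 (new)  [load 425/500]
  150 → locker 2  [load 250/500]
  200 → locker 2  [load 450/500]
  100 → locker 4 (new)  [load 100/500]
  125 → locker 4  [load 225/500]
4 storage lockers opened.

4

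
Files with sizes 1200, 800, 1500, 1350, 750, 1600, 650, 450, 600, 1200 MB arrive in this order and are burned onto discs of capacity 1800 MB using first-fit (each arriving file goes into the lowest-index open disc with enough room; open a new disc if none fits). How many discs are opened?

  1200 → disc 1 (new)  [load 1200/1800]
  800 → disc 2 (new)  [load 800/1800]
  1500 → disc 3 (new)  [load 1500/1800]
  1350 → disc 4 (new)  [load 1350/1800]
  750 → disc 2  [load 1550/1800]
  1600 → disc 5 (new)  [load 1600/1800]
  650 → disc 6 (new)  [load 650/1800]
  450 → disc 1  [load 1650/1800]
  600 → disc 6  [load 1250/1800]
  1200 → disc 7 (new)  [load 1200/1800]
7 discs opened.

7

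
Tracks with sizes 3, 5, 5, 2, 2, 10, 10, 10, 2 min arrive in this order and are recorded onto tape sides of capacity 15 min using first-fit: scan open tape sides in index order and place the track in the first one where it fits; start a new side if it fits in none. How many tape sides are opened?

  3 → side 1 (new)  [load 3/15]
  5 → side 1  [load 8/15]
  5 → side 1  [load 13/15]
  2 → side 1  [load 15/15]
  2 → side 2 (new)  [load 2/15]
  10 → side 2  [load 12/15]
  10 → side 3 (new)  [load 10/15]
  10 → side 4 (new)  [load 10/15]
  2 → side 2  [load 14/15]
4 tape sides opened.

4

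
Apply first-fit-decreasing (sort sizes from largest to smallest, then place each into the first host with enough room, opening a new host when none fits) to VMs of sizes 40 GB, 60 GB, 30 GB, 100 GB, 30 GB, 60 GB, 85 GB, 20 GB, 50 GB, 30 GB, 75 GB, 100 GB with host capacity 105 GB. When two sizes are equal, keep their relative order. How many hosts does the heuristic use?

7

Sorted descending: 100, 100, 85, 75, 60, 60, 50, 40, 30, 30, 30, 20.
  100 → host 1 (new)  [load 100/105]
  100 → host 2 (new)  [load 100/105]
  85 → host 3 (new)  [load 85/105]
  75 → host 4 (new)  [load 75/105]
  60 → host 5 (new)  [load 60/105]
  60 → host 6 (new)  [load 60/105]
  50 → host 7 (new)  [load 50/105]
  40 → host 5  [load 100/105]
  30 → host 4  [load 105/105]
  30 → host 6  [load 90/105]
  30 → host 7  [load 80/105]
  20 → host 3  [load 105/105]
7 hosts opened.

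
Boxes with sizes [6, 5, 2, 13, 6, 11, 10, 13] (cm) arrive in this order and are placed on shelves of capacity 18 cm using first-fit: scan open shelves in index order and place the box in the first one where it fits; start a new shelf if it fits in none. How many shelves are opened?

5

  6 → shelf 1 (new)  [load 6/18]
  5 → shelf 1  [load 11/18]
  2 → shelf 1  [load 13/18]
  13 → shelf 2 (new)  [load 13/18]
  6 → shelf 3 (new)  [load 6/18]
  11 → shelf 3  [load 17/18]
  10 → shelf 4 (new)  [load 10/18]
  13 → shelf 5 (new)  [load 13/18]
5 shelves opened.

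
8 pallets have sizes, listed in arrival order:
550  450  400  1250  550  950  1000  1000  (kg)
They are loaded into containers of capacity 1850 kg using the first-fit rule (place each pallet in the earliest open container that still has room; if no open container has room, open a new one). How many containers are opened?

  550 → container 1 (new)  [load 550/1850]
  450 → container 1  [load 1000/1850]
  400 → container 1  [load 1400/1850]
  1250 → container 2 (new)  [load 1250/1850]
  550 → container 2  [load 1800/1850]
  950 → container 3 (new)  [load 950/1850]
  1000 → container 4 (new)  [load 1000/1850]
  1000 → container 5 (new)  [load 1000/1850]
5 containers opened.

5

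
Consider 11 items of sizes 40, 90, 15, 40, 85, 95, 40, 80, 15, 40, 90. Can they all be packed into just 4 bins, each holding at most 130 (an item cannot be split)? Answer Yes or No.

Total = 630; ⌈630/130⌉ = 5.
At least 5 bins are required, but only 4 are allowed.

No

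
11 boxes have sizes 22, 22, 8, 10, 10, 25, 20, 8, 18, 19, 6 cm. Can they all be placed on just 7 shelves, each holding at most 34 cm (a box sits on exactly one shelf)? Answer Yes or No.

Yes

A valid assignment using 6 shelves:
  shelf 1: 25 + 8 = 33
  shelf 2: 22 + 10 = 32
  shelf 3: 22 + 10 = 32
  shelf 4: 20 + 8 + 6 = 34
  shelf 5: 19 = 19
  shelf 6: 18 = 18
That uses only 6 ≤ 7, so 7 shelves are enough.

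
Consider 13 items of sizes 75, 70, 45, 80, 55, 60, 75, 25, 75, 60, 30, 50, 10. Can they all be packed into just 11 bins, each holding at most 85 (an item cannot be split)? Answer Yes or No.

Yes

A valid assignment using 10 bins:
  bin 1: 80 = 80
  bin 2: 75 + 10 = 85
  bin 3: 75 = 75
  bin 4: 75 = 75
  bin 5: 70 = 70
  bin 6: 60 + 25 = 85
  bin 7: 60 = 60
  bin 8: 55 + 30 = 85
  bin 9: 50 = 50
  bin 10: 45 = 45
That uses only 10 ≤ 11, so 11 bins are enough.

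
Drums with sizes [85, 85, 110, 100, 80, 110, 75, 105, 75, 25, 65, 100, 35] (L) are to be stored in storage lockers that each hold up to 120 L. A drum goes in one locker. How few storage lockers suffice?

11

Total = 110 + 110 + 105 + 100 + 100 + 85 + 85 + 80 + 75 + 75 + 65 + 35 + 25 = 1050 L.
Lower bound: ⌈1050/120⌉ = 9 storage lockers.
Also, 11 drums each exceed 60 L, and no two of those can share a locker, so at least 11 storage lockers are needed.
A packing using 11 storage lockers:
  locker 1: 110 = 110
  locker 2: 110 = 110
  locker 3: 105 = 105
  locker 4: 100 = 100
  locker 5: 100 = 100
  locker 6: 85 + 35 = 120
  locker 7: 85 + 25 = 110
  locker 8: 80 = 80
  locker 9: 75 = 75
  locker 10: 75 = 75
  locker 11: 65 = 65
This matches the lower bound, so 11 is optimal.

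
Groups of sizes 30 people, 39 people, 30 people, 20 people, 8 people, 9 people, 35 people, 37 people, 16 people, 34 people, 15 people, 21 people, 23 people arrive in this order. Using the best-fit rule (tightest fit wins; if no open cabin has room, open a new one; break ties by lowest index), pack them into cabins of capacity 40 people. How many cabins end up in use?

9

  30 → cabin 1 (new)  [load 30/40]
  39 → cabin 2 (new)  [load 39/40]
  30 → cabin 3 (new)  [load 30/40]
  20 → cabin 4 (new)  [load 20/40]
  8 → cabin 1  [load 38/40]
  9 → cabin 3  [load 39/40]
  35 → cabin 5 (new)  [load 35/40]
  37 → cabin 6 (new)  [load 37/40]
  16 → cabin 4  [load 36/40]
  34 → cabin 7 (new)  [load 34/40]
  15 → cabin 8 (new)  [load 15/40]
  21 → cabin 8  [load 36/40]
  23 → cabin 9 (new)  [load 23/40]
9 cabins opened.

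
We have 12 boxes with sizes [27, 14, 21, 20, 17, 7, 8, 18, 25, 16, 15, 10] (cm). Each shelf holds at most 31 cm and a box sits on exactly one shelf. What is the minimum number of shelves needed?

7

Total = 27 + 25 + 21 + 20 + 18 + 17 + 16 + 15 + 14 + 10 + 8 + 7 = 198 cm.
Lower bound: ⌈198/31⌉ = 7 shelves.
A packing using 7 shelves:
  shelf 1: 27 = 27
  shelf 2: 25 = 25
  shelf 3: 21 + 10 = 31
  shelf 4: 20 + 8 = 28
  shelf 5: 18 + 7 = 25
  shelf 6: 17 + 14 = 31
  shelf 7: 16 + 15 = 31
This matches the lower bound, so 7 is optimal.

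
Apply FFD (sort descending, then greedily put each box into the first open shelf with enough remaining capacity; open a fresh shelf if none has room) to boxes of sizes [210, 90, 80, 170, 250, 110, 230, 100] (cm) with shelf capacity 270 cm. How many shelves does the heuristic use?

6

Sorted descending: 250, 230, 210, 170, 110, 100, 90, 80.
  250 → shelf 1 (new)  [load 250/270]
  230 → shelf 2 (new)  [load 230/270]
  210 → shelf 3 (new)  [load 210/270]
  170 → shelf 4 (new)  [load 170/270]
  110 → shelf 5 (new)  [load 110/270]
  100 → shelf 4  [load 270/270]
  90 → shelf 5  [load 200/270]
  80 → shelf 6 (new)  [load 80/270]
6 shelves opened.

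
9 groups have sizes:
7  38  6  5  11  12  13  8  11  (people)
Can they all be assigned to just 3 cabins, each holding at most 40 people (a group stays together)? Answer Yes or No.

A valid assignment using 3 cabins:
  cabin 1: 38 = 38
  cabin 2: 13 + 12 + 11 = 36
  cabin 3: 11 + 8 + 7 + 6 + 5 = 37
Every load is within 40 people, so 3 cabins suffice.

Yes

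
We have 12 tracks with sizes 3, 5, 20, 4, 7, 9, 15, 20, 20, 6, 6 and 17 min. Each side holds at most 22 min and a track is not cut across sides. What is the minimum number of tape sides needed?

Total = 20 + 20 + 20 + 17 + 15 + 9 + 7 + 6 + 6 + 5 + 4 + 3 = 132 min.
Lower bound: ⌈132/22⌉ = 6 tape sides.
A packing using 7 tape sides:
  side 1: 20 = 20
  side 2: 20 = 20
  side 3: 20 = 20
  side 4: 17 + 5 = 22
  side 5: 15 + 7 = 22
  side 6: 9 + 6 + 6 = 21
  side 7: 4 + 3 = 7
No arrangement into 6 tape sides stays within capacity, so 7 is optimal.

7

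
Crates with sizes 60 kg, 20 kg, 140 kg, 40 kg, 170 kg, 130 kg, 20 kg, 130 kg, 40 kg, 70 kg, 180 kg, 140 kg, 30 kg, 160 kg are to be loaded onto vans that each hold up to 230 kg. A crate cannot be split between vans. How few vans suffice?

7

Total = 180 + 170 + 160 + 140 + 140 + 130 + 130 + 70 + 60 + 40 + 40 + 30 + 20 + 20 = 1330 kg.
Lower bound: ⌈1330/230⌉ = 6 vans.
Also, 7 crates each exceed 115 kg, and no two of those can share a van, so at least 7 vans are needed.
A packing using 7 vans:
  van 1: 180 + 40 = 220
  van 2: 170 + 60 = 230
  van 3: 160 + 70 = 230
  van 4: 140 + 40 + 30 + 20 = 230
  van 5: 140 + 20 = 160
  van 6: 130 = 130
  van 7: 130 = 130
This matches the lower bound, so 7 is optimal.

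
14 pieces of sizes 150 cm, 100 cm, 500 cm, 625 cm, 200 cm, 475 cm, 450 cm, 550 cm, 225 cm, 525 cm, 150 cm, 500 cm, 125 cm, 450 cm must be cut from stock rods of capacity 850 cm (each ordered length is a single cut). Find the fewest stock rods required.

8

Total = 625 + 550 + 525 + 500 + 500 + 475 + 450 + 450 + 225 + 200 + 150 + 150 + 125 + 100 = 5025 cm.
Lower bound: ⌈5025/850⌉ = 6 stock rods.
Also, 8 pieces each exceed 425 cm, and no two of those can share a stock rod, so at least 8 stock rods are needed.
A packing using 8 stock rods:
  stock rod 1: 625 + 225 = 850
  stock rod 2: 550 + 200 + 100 = 850
  stock rod 3: 525 + 150 + 150 = 825
  stock rod 4: 500 + 125 = 625
  stock rod 5: 500 = 500
  stock rod 6: 475 = 475
  stock rod 7: 450 = 450
  stock rod 8: 450 = 450
This matches the lower bound, so 8 is optimal.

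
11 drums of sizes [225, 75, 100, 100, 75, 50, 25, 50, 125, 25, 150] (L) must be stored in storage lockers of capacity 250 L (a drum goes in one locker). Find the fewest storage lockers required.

4

Total = 225 + 150 + 125 + 100 + 100 + 75 + 75 + 50 + 50 + 25 + 25 = 1000 L.
Lower bound: ⌈1000/250⌉ = 4 storage lockers.
A packing using 4 storage lockers:
  locker 1: 225 + 25 = 250
  locker 2: 150 + 100 = 250
  locker 3: 125 + 100 + 25 = 250
  locker 4: 75 + 75 + 50 + 50 = 250
This matches the lower bound, so 4 is optimal.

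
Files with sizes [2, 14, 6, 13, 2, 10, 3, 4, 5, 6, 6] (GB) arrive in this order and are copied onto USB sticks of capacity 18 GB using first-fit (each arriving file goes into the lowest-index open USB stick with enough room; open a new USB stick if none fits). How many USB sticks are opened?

5

  2 → USB stick 1 (new)  [load 2/18]
  14 → USB stick 1  [load 16/18]
  6 → USB stick 2 (new)  [load 6/18]
  13 → USB stick 3 (new)  [load 13/18]
  2 → USB stick 1  [load 18/18]
  10 → USB stick 2  [load 16/18]
  3 → USB stick 3  [load 16/18]
  4 → USB stick 4 (new)  [load 4/18]
  5 → USB stick 4  [load 9/18]
  6 → USB stick 4  [load 15/18]
  6 → USB stick 5 (new)  [load 6/18]
5 USB sticks opened.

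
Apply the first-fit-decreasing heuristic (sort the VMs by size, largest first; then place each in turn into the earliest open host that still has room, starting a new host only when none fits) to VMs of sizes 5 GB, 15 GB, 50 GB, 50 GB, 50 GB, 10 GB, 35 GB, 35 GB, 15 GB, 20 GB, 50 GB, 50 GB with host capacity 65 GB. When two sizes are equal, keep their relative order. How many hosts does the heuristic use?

7

Sorted descending: 50, 50, 50, 50, 50, 35, 35, 20, 15, 15, 10, 5.
  50 → host 1 (new)  [load 50/65]
  50 → host 2 (new)  [load 50/65]
  50 → host 3 (new)  [load 50/65]
  50 → host 4 (new)  [load 50/65]
  50 → host 5 (new)  [load 50/65]
  35 → host 6 (new)  [load 35/65]
  35 → host 7 (new)  [load 35/65]
  20 → host 6  [load 55/65]
  15 → host 1  [load 65/65]
  15 → host 2  [load 65/65]
  10 → host 3  [load 60/65]
  5 → host 3  [load 65/65]
7 hosts opened.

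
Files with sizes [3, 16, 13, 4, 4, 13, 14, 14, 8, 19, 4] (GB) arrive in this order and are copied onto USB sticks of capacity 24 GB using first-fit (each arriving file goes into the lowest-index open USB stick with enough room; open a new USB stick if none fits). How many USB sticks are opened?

6

  3 → USB stick 1 (new)  [load 3/24]
  16 → USB stick 1  [load 19/24]
  13 → USB stick 2 (new)  [load 13/24]
  4 → USB stick 1  [load 23/24]
  4 → USB stick 2  [load 17/24]
  13 → USB stick 3 (new)  [load 13/24]
  14 → USB stick 4 (new)  [load 14/24]
  14 → USB stick 5 (new)  [load 14/24]
  8 → USB stick 3  [load 21/24]
  19 → USB stick 6 (new)  [load 19/24]
  4 → USB stick 2  [load 21/24]
6 USB sticks opened.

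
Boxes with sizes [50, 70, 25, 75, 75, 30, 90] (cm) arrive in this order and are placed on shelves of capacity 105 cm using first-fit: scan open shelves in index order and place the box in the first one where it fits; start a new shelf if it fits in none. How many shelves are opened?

  50 → shelf 1 (new)  [load 50/105]
  70 → shelf 2 (new)  [load 70/105]
  25 → shelf 1  [load 75/105]
  75 → shelf 3 (new)  [load 75/105]
  75 → shelf 4 (new)  [load 75/105]
  30 → shelf 1  [load 105/105]
  90 → shelf 5 (new)  [load 90/105]
5 shelves opened.

5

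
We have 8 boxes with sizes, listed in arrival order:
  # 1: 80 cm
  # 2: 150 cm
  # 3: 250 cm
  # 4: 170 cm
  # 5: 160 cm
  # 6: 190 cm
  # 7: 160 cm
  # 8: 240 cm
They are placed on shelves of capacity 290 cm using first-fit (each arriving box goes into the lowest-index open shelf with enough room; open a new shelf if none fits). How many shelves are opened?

  80 → shelf 1 (new)  [load 80/290]
  150 → shelf 1  [load 230/290]
  250 → shelf 2 (new)  [load 250/290]
  170 → shelf 3 (new)  [load 170/290]
  160 → shelf 4 (new)  [load 160/290]
  190 → shelf 5 (new)  [load 190/290]
  160 → shelf 6 (new)  [load 160/290]
  240 → shelf 7 (new)  [load 240/290]
7 shelves opened.

7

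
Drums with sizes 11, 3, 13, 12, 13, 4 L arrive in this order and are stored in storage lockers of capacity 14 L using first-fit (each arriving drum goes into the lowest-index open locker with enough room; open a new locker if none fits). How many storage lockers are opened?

  11 → locker 1 (new)  [load 11/14]
  3 → locker 1  [load 14/14]
  13 → locker 2 (new)  [load 13/14]
  12 → locker 3 (new)  [load 12/14]
  13 → locker 4 (new)  [load 13/14]
  4 → locker 5 (new)  [load 4/14]
5 storage lockers opened.

5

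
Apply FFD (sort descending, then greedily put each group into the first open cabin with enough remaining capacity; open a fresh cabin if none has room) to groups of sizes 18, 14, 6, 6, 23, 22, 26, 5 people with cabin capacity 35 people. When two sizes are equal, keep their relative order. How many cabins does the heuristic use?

4

Sorted descending: 26, 23, 22, 18, 14, 6, 6, 5.
  26 → cabin 1 (new)  [load 26/35]
  23 → cabin 2 (new)  [load 23/35]
  22 → cabin 3 (new)  [load 22/35]
  18 → cabin 4 (new)  [load 18/35]
  14 → cabin 4  [load 32/35]
  6 → cabin 1  [load 32/35]
  6 → cabin 2  [load 29/35]
  5 → cabin 2  [load 34/35]
4 cabins opened.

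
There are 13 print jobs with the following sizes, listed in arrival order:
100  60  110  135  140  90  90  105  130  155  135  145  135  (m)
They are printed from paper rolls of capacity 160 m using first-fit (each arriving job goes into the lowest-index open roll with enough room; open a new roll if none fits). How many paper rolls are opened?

12

  100 → roll 1 (new)  [load 100/160]
  60 → roll 1  [load 160/160]
  110 → roll 2 (new)  [load 110/160]
  135 → roll 3 (new)  [load 135/160]
  140 → roll 4 (new)  [load 140/160]
  90 → roll 5 (new)  [load 90/160]
  90 → roll 6 (new)  [load 90/160]
  105 → roll 7 (new)  [load 105/160]
  130 → roll 8 (new)  [load 130/160]
  155 → roll 9 (new)  [load 155/160]
  135 → roll 10 (new)  [load 135/160]
  145 → roll 11 (new)  [load 145/160]
  135 → roll 12 (new)  [load 135/160]
12 paper rolls opened.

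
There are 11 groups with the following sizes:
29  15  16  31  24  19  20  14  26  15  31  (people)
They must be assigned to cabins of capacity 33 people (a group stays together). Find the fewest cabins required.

9

Total = 31 + 31 + 29 + 26 + 24 + 20 + 19 + 16 + 15 + 15 + 14 = 240 people.
Lower bound: ⌈240/33⌉ = 8 cabins.
A packing using 9 cabins:
  cabin 1: 31 = 31
  cabin 2: 31 = 31
  cabin 3: 29 = 29
  cabin 4: 26 = 26
  cabin 5: 24 = 24
  cabin 6: 20 = 20
  cabin 7: 19 + 14 = 33
  cabin 8: 16 + 15 = 31
  cabin 9: 15 = 15
No arrangement into 8 cabins stays within capacity, so 9 is optimal.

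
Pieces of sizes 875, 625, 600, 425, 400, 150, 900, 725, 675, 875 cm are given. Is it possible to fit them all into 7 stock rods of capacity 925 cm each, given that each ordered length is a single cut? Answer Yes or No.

Total = 6250 cm; ⌈6250/925⌉ = 7.
The bound of 7 does not rule out 7, but exhaustive search shows no assignment into 7 stock rods of capacity 925 cm exists — the minimum is 8.

No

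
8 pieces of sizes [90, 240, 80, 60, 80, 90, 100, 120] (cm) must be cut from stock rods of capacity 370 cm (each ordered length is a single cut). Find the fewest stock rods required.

3

Total = 240 + 120 + 100 + 90 + 90 + 80 + 80 + 60 = 860 cm.
Lower bound: ⌈860/370⌉ = 3 stock rods.
A packing using 3 stock rods:
  stock rod 1: 240 + 120 = 360
  stock rod 2: 100 + 90 + 90 + 80 = 360
  stock rod 3: 80 + 60 = 140
This matches the lower bound, so 3 is optimal.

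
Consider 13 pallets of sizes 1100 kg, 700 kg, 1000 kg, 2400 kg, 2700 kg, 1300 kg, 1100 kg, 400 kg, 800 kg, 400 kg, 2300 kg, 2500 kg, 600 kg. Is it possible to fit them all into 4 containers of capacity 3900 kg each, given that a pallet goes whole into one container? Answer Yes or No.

Total = 17300 kg; ⌈17300/3900⌉ = 5.
At least 5 containers are required, but only 4 are allowed.

No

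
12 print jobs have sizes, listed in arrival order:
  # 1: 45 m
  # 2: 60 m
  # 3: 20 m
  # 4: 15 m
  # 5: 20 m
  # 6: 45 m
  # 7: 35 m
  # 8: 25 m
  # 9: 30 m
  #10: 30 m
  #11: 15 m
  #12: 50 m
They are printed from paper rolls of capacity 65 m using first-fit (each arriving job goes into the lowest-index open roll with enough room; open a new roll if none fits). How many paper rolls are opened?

  45 → roll 1 (new)  [load 45/65]
  60 → roll 2 (new)  [load 60/65]
  20 → roll 1  [load 65/65]
  15 → roll 3 (new)  [load 15/65]
  20 → roll 3  [load 35/65]
  45 → roll 4 (new)  [load 45/65]
  35 → roll 5 (new)  [load 35/65]
  25 → roll 3  [load 60/65]
  30 → roll 5  [load 65/65]
  30 → roll 6 (new)  [load 30/65]
  15 → roll 4  [load 60/65]
  50 → roll 7 (new)  [load 50/65]
7 paper rolls opened.

7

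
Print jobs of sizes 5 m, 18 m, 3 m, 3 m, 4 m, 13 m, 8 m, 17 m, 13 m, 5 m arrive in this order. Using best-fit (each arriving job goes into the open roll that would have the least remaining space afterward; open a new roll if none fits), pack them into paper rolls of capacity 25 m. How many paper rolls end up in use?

4

  5 → roll 1 (new)  [load 5/25]
  18 → roll 1  [load 23/25]
  3 → roll 2 (new)  [load 3/25]
  3 → roll 2  [load 6/25]
  4 → roll 2  [load 10/25]
  13 → roll 2  [load 23/25]
  8 → roll 3 (new)  [load 8/25]
  17 → roll 3  [load 25/25]
  13 → roll 4 (new)  [load 13/25]
  5 → roll 4  [load 18/25]
4 paper rolls opened.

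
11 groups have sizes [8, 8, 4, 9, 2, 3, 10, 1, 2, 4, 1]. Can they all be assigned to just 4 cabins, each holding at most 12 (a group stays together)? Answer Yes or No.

No

Total = 52; ⌈52/12⌉ = 5.
At least 5 cabins are required, but only 4 are allowed.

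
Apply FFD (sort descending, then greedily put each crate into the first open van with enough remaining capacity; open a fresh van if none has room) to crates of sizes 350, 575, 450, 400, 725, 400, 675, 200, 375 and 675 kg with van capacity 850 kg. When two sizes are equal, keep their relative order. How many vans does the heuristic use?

Sorted descending: 725, 675, 675, 575, 450, 400, 400, 375, 350, 200.
  725 → van 1 (new)  [load 725/850]
  675 → van 2 (new)  [load 675/850]
  675 → van 3 (new)  [load 675/850]
  575 → van 4 (new)  [load 575/850]
  450 → van 5 (new)  [load 450/850]
  400 → van 5  [load 850/850]
  400 → van 6 (new)  [load 400/850]
  375 → van 6  [load 775/850]
  350 → van 7 (new)  [load 350/850]
  200 → van 4  [load 775/850]
7 vans opened.

7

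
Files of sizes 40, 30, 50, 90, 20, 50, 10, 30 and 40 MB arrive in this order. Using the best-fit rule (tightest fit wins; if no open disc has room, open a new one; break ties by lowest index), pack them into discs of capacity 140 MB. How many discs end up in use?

  40 → disc 1 (new)  [load 40/140]
  30 → disc 1  [load 70/140]
  50 → disc 1  [load 120/140]
  90 → disc 2 (new)  [load 90/140]
  20 → disc 1  [load 140/140]
  50 → disc 2  [load 140/140]
  10 → disc 3 (new)  [load 10/140]
  30 → disc 3  [load 40/140]
  40 → disc 3  [load 80/140]
3 discs opened.

3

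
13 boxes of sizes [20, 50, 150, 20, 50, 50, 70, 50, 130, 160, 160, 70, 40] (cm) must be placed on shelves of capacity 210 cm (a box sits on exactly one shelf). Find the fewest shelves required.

Total = 160 + 160 + 150 + 130 + 70 + 70 + 50 + 50 + 50 + 50 + 40 + 20 + 20 = 1020 cm.
Lower bound: ⌈1020/210⌉ = 5 shelves.
A packing using 5 shelves:
  shelf 1: 160 + 50 = 210
  shelf 2: 160 + 50 = 210
  shelf 3: 150 + 50 = 200
  shelf 4: 130 + 70 = 200
  shelf 5: 70 + 50 + 40 + 20 + 20 = 200
This matches the lower bound, so 5 is optimal.

5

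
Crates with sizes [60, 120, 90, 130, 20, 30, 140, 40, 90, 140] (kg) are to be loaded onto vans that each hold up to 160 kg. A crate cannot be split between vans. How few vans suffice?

Total = 140 + 140 + 130 + 120 + 90 + 90 + 60 + 40 + 30 + 20 = 860 kg.
Lower bound: ⌈860/160⌉ = 6 vans.
A packing using 6 vans:
  van 1: 140 + 20 = 160
  van 2: 140 = 140
  van 3: 130 + 30 = 160
  van 4: 120 + 40 = 160
  van 5: 90 + 60 = 150
  van 6: 90 = 90
This matches the lower bound, so 6 is optimal.

6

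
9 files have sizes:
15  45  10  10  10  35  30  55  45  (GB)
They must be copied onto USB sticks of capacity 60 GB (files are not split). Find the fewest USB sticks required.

Total = 55 + 45 + 45 + 35 + 30 + 15 + 10 + 10 + 10 = 255 GB.
Lower bound: ⌈255/60⌉ = 5 USB sticks.
A packing using 5 USB sticks:
  USB stick 1: 55 = 55
  USB stick 2: 45 + 15 = 60
  USB stick 3: 45 + 10 = 55
  USB stick 4: 35 + 10 + 10 = 55
  USB stick 5: 30 = 30
This matches the lower bound, so 5 is optimal.

5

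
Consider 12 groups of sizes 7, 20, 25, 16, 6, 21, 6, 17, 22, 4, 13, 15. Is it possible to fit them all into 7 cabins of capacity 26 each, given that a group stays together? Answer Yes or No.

Total = 172; ⌈172/26⌉ = 7.
The bound of 7 does not rule out 7, but exhaustive search shows no assignment into 7 cabins of capacity 26 exists — the minimum is 8.

No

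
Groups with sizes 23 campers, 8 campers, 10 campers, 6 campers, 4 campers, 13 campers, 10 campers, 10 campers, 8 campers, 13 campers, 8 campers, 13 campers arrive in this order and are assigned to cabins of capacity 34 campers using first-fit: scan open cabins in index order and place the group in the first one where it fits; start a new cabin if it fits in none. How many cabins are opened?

4

  23 → cabin 1 (new)  [load 23/34]
  8 → cabin 1  [load 31/34]
  10 → cabin 2 (new)  [load 10/34]
  6 → cabin 2  [load 16/34]
  4 → cabin 2  [load 20/34]
  13 → cabin 2  [load 33/34]
  10 → cabin 3 (new)  [load 10/34]
  10 → cabin 3  [load 20/34]
  8 → cabin 3  [load 28/34]
  13 → cabin 4 (new)  [load 13/34]
  8 → cabin 4  [load 21/34]
  13 → cabin 4  [load 34/34]
4 cabins opened.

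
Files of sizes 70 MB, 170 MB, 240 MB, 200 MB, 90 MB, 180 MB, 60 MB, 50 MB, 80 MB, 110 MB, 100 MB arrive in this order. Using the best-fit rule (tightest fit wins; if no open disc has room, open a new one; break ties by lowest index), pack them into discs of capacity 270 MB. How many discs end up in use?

  70 → disc 1 (new)  [load 70/270]
  170 → disc 1  [load 240/270]
  240 → disc 2 (new)  [load 240/270]
  200 → disc 3 (new)  [load 200/270]
  90 → disc 4 (new)  [load 90/270]
  180 → disc 4  [load 270/270]
  60 → disc 3  [load 260/270]
  50 → disc 5 (new)  [load 50/270]
  80 → disc 5  [load 130/270]
  110 → disc 5  [load 240/270]
  100 → disc 6 (new)  [load 100/270]
6 discs opened.

6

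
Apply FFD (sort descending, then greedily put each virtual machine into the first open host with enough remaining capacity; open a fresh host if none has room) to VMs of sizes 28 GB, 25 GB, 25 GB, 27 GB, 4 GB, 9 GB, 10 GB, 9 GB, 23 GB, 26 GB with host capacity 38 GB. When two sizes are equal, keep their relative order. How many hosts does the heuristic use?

6

Sorted descending: 28, 27, 26, 25, 25, 23, 10, 9, 9, 4.
  28 → host 1 (new)  [load 28/38]
  27 → host 2 (new)  [load 27/38]
  26 → host 3 (new)  [load 26/38]
  25 → host 4 (new)  [load 25/38]
  25 → host 5 (new)  [load 25/38]
  23 → host 6 (new)  [load 23/38]
  10 → host 1  [load 38/38]
  9 → host 2  [load 36/38]
  9 → host 3  [load 35/38]
  4 → host 4  [load 29/38]
6 hosts opened.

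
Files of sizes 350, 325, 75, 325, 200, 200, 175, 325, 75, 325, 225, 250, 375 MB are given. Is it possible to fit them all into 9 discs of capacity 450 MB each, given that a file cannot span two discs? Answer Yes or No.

Yes

A valid assignment using 9 discs:
  disc 1: 375 + 75 = 450
  disc 2: 350 + 75 = 425
  disc 3: 325 = 325
  disc 4: 325 = 325
  disc 5: 325 = 325
  disc 6: 325 = 325
  disc 7: 250 + 200 = 450
  disc 8: 225 + 200 = 425
  disc 9: 175 = 175
Every load is within 450 MB, so 9 discs suffice.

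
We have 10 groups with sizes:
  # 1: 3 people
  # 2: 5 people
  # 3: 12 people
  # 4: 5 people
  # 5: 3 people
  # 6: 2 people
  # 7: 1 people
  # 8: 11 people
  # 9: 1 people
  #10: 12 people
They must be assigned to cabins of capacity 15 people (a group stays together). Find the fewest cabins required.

4

Total = 12 + 12 + 11 + 5 + 5 + 3 + 3 + 2 + 1 + 1 = 55 people.
Lower bound: ⌈55/15⌉ = 4 cabins.
A packing using 4 cabins:
  cabin 1: 12 + 3 = 15
  cabin 2: 12 + 3 = 15
  cabin 3: 11 + 2 + 1 + 1 = 15
  cabin 4: 5 + 5 = 10
This matches the lower bound, so 4 is optimal.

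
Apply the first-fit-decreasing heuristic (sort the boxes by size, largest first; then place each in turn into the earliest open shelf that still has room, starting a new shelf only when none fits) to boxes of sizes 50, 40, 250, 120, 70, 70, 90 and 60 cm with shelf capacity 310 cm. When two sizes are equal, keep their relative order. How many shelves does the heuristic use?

3

Sorted descending: 250, 120, 90, 70, 70, 60, 50, 40.
  250 → shelf 1 (new)  [load 250/310]
  120 → shelf 2 (new)  [load 120/310]
  90 → shelf 2  [load 210/310]
  70 → shelf 2  [load 280/310]
  70 → shelf 3 (new)  [load 70/310]
  60 → shelf 1  [load 310/310]
  50 → shelf 3  [load 120/310]
  40 → shelf 3  [load 160/310]
3 shelves opened.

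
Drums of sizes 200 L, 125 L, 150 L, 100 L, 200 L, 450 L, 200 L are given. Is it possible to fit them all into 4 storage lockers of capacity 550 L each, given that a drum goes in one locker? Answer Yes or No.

A valid assignment using 3 storage lockers:
  locker 1: 450 + 100 = 550
  locker 2: 200 + 200 + 150 = 550
  locker 3: 200 + 125 = 325
That uses only 3 ≤ 4, so 4 storage lockers are enough.

Yes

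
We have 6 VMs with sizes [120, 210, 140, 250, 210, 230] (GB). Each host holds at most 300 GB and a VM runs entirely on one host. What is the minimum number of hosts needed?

5

Total = 250 + 230 + 210 + 210 + 140 + 120 = 1160 GB.
Lower bound: ⌈1160/300⌉ = 4 hosts.
A packing using 5 hosts:
  host 1: 250 = 250
  host 2: 230 = 230
  host 3: 210 = 210
  host 4: 210 = 210
  host 5: 140 + 120 = 260
No arrangement into 4 hosts stays within capacity, so 5 is optimal.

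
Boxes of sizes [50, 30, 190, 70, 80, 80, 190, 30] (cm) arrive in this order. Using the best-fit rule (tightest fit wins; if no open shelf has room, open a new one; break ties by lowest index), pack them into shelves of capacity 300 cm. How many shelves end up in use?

3

  50 → shelf 1 (new)  [load 50/300]
  30 → shelf 1  [load 80/300]
  190 → shelf 1  [load 270/300]
  70 → shelf 2 (new)  [load 70/300]
  80 → shelf 2  [load 150/300]
  80 → shelf 2  [load 230/300]
  190 → shelf 3 (new)  [load 190/300]
  30 → shelf 1  [load 300/300]
3 shelves opened.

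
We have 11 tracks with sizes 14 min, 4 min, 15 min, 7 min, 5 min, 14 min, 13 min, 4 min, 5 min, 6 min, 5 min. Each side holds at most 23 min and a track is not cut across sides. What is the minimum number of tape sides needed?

Total = 15 + 14 + 14 + 13 + 7 + 6 + 5 + 5 + 5 + 4 + 4 = 92 min.
Lower bound: ⌈92/23⌉ = 4 tape sides.
A packing using 5 tape sides:
  side 1: 15 + 7 = 22
  side 2: 14 + 6 = 20
  side 3: 14 + 5 + 4 = 23
  side 4: 13 + 5 + 5 = 23
  side 5: 4 = 4
No arrangement into 4 tape sides stays within capacity, so 5 is optimal.

5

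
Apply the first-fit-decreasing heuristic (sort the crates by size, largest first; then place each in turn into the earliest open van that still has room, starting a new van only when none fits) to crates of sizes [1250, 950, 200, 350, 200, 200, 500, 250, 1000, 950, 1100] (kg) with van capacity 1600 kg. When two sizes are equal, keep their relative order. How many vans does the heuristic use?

Sorted descending: 1250, 1100, 1000, 950, 950, 500, 350, 250, 200, 200, 200.
  1250 → van 1 (new)  [load 1250/1600]
  1100 → van 2 (new)  [load 1100/1600]
  1000 → van 3 (new)  [load 1000/1600]
  950 → van 4 (new)  [load 950/1600]
  950 → van 5 (new)  [load 950/1600]
  500 → van 2  [load 1600/1600]
  350 → van 1  [load 1600/1600]
  250 → van 3  [load 1250/1600]
  200 → van 3  [load 1450/1600]
  200 → van 4  [load 1150/1600]
  200 → van 4  [load 1350/1600]
5 vans opened.

5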